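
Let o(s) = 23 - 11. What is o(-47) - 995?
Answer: -983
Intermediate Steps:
o(s) = 12
o(-47) - 995 = 12 - 995 = -983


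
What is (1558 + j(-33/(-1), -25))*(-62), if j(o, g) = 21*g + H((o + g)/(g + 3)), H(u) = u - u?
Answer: -64046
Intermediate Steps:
H(u) = 0
j(o, g) = 21*g (j(o, g) = 21*g + 0 = 21*g)
(1558 + j(-33/(-1), -25))*(-62) = (1558 + 21*(-25))*(-62) = (1558 - 525)*(-62) = 1033*(-62) = -64046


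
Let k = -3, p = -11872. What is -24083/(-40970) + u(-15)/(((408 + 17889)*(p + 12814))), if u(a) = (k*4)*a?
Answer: 23060917769/39230536710 ≈ 0.58783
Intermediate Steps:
u(a) = -12*a (u(a) = (-3*4)*a = -12*a)
-24083/(-40970) + u(-15)/(((408 + 17889)*(p + 12814))) = -24083/(-40970) + (-12*(-15))/(((408 + 17889)*(-11872 + 12814))) = -24083*(-1/40970) + 180/((18297*942)) = 24083/40970 + 180/17235774 = 24083/40970 + 180*(1/17235774) = 24083/40970 + 10/957543 = 23060917769/39230536710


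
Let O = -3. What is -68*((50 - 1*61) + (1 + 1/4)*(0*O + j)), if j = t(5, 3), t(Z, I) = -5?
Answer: 1173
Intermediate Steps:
j = -5
-68*((50 - 1*61) + (1 + 1/4)*(0*O + j)) = -68*((50 - 1*61) + (1 + 1/4)*(0*(-3) - 5)) = -68*((50 - 61) + (1 + 1/4)*(0 - 5)) = -68*(-11 + (5/4)*(-5)) = -68*(-11 - 25/4) = -68*(-69/4) = 1173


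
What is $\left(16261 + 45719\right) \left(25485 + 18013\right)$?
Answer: $2696006040$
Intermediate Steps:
$\left(16261 + 45719\right) \left(25485 + 18013\right) = 61980 \cdot 43498 = 2696006040$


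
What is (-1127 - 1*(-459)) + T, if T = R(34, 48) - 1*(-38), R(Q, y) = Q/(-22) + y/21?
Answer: -48453/77 ≈ -629.26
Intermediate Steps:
R(Q, y) = -Q/22 + y/21 (R(Q, y) = Q*(-1/22) + y*(1/21) = -Q/22 + y/21)
T = 2983/77 (T = (-1/22*34 + (1/21)*48) - 1*(-38) = (-17/11 + 16/7) + 38 = 57/77 + 38 = 2983/77 ≈ 38.740)
(-1127 - 1*(-459)) + T = (-1127 - 1*(-459)) + 2983/77 = (-1127 + 459) + 2983/77 = -668 + 2983/77 = -48453/77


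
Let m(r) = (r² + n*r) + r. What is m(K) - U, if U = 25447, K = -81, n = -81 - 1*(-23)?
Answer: -14269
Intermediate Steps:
n = -58 (n = -81 + 23 = -58)
m(r) = r² - 57*r (m(r) = (r² - 58*r) + r = r² - 57*r)
m(K) - U = -81*(-57 - 81) - 1*25447 = -81*(-138) - 25447 = 11178 - 25447 = -14269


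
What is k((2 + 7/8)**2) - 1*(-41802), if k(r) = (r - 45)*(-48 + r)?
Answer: 177199585/4096 ≈ 43262.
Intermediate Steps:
k(r) = (-48 + r)*(-45 + r) (k(r) = (-45 + r)*(-48 + r) = (-48 + r)*(-45 + r))
k((2 + 7/8)**2) - 1*(-41802) = (2160 + ((2 + 7/8)**2)**2 - 93*(2 + 7/8)**2) - 1*(-41802) = (2160 + ((2 + 7*(1/8))**2)**2 - 93*(2 + 7*(1/8))**2) + 41802 = (2160 + ((2 + 7/8)**2)**2 - 93*(2 + 7/8)**2) + 41802 = (2160 + ((23/8)**2)**2 - 93*(23/8)**2) + 41802 = (2160 + (529/64)**2 - 93*529/64) + 41802 = (2160 + 279841/4096 - 49197/64) + 41802 = 5978593/4096 + 41802 = 177199585/4096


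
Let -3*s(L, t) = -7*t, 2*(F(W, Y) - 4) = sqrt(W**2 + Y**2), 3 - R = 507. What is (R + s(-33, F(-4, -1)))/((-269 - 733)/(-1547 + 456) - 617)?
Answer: 1619044/2016435 - 7637*sqrt(17)/4032870 ≈ 0.79512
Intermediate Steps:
R = -504 (R = 3 - 1*507 = 3 - 507 = -504)
F(W, Y) = 4 + sqrt(W**2 + Y**2)/2
s(L, t) = 7*t/3 (s(L, t) = -(-7)*t/3 = 7*t/3)
(R + s(-33, F(-4, -1)))/((-269 - 733)/(-1547 + 456) - 617) = (-504 + 7*(4 + sqrt((-4)**2 + (-1)**2)/2)/3)/((-269 - 733)/(-1547 + 456) - 617) = (-504 + 7*(4 + sqrt(16 + 1)/2)/3)/(-1002/(-1091) - 617) = (-504 + 7*(4 + sqrt(17)/2)/3)/(-1002*(-1/1091) - 617) = (-504 + (28/3 + 7*sqrt(17)/6))/(1002/1091 - 617) = (-1484/3 + 7*sqrt(17)/6)/(-672145/1091) = (-1484/3 + 7*sqrt(17)/6)*(-1091/672145) = 1619044/2016435 - 7637*sqrt(17)/4032870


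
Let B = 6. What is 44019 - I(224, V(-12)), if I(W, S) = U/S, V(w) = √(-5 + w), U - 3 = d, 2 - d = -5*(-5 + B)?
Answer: 44019 + 10*I*√17/17 ≈ 44019.0 + 2.4254*I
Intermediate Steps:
d = 7 (d = 2 - (-5)*(-5 + 6) = 2 - (-5) = 2 - 1*(-5) = 2 + 5 = 7)
U = 10 (U = 3 + 7 = 10)
I(W, S) = 10/S
44019 - I(224, V(-12)) = 44019 - 10/(√(-5 - 12)) = 44019 - 10/(√(-17)) = 44019 - 10/(I*√17) = 44019 - 10*(-I*√17/17) = 44019 - (-10)*I*√17/17 = 44019 + 10*I*√17/17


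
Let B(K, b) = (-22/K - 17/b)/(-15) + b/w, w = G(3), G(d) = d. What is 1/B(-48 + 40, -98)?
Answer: -2940/96613 ≈ -0.030431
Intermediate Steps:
w = 3
B(K, b) = b/3 + 17/(15*b) + 22/(15*K) (B(K, b) = (-22/K - 17/b)/(-15) + b/3 = (-22/K - 17/b)*(-1/15) + b*(1/3) = (17/(15*b) + 22/(15*K)) + b/3 = b/3 + 17/(15*b) + 22/(15*K))
1/B(-48 + 40, -98) = 1/((1/3)*(-98) + (17/15)/(-98) + 22/(15*(-48 + 40))) = 1/(-98/3 + (17/15)*(-1/98) + (22/15)/(-8)) = 1/(-98/3 - 17/1470 + (22/15)*(-1/8)) = 1/(-98/3 - 17/1470 - 11/60) = 1/(-96613/2940) = -2940/96613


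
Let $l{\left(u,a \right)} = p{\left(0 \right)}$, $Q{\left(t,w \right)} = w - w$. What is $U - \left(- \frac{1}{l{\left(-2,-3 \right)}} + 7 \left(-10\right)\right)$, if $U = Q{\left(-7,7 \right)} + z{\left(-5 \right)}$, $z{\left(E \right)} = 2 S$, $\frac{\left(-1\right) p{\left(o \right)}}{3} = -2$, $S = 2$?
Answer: $\frac{445}{6} \approx 74.167$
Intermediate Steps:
$p{\left(o \right)} = 6$ ($p{\left(o \right)} = \left(-3\right) \left(-2\right) = 6$)
$Q{\left(t,w \right)} = 0$
$l{\left(u,a \right)} = 6$
$z{\left(E \right)} = 4$ ($z{\left(E \right)} = 2 \cdot 2 = 4$)
$U = 4$ ($U = 0 + 4 = 4$)
$U - \left(- \frac{1}{l{\left(-2,-3 \right)}} + 7 \left(-10\right)\right) = 4 - \left(- \frac{1}{6} + 7 \left(-10\right)\right) = 4 - \left(\left(-1\right) \frac{1}{6} - 70\right) = 4 - \left(- \frac{1}{6} - 70\right) = 4 - - \frac{421}{6} = 4 + \frac{421}{6} = \frac{445}{6}$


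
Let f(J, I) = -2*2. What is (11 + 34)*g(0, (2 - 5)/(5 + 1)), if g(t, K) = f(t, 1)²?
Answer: 720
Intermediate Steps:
f(J, I) = -4
g(t, K) = 16 (g(t, K) = (-4)² = 16)
(11 + 34)*g(0, (2 - 5)/(5 + 1)) = (11 + 34)*16 = 45*16 = 720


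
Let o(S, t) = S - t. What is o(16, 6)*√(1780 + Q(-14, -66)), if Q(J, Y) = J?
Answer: 10*√1766 ≈ 420.24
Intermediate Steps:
o(16, 6)*√(1780 + Q(-14, -66)) = (16 - 1*6)*√(1780 - 14) = (16 - 6)*√1766 = 10*√1766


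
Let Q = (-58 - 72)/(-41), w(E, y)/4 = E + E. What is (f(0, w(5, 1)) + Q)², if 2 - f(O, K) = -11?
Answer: 439569/1681 ≈ 261.49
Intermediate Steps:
w(E, y) = 8*E (w(E, y) = 4*(E + E) = 4*(2*E) = 8*E)
f(O, K) = 13 (f(O, K) = 2 - 1*(-11) = 2 + 11 = 13)
Q = 130/41 (Q = -130*(-1/41) = 130/41 ≈ 3.1707)
(f(0, w(5, 1)) + Q)² = (13 + 130/41)² = (663/41)² = 439569/1681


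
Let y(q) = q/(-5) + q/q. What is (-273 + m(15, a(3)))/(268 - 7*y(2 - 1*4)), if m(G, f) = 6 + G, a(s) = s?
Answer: -1260/1291 ≈ -0.97599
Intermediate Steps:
y(q) = 1 - q/5 (y(q) = q*(-⅕) + 1 = -q/5 + 1 = 1 - q/5)
(-273 + m(15, a(3)))/(268 - 7*y(2 - 1*4)) = (-273 + (6 + 15))/(268 - 7*(1 - (2 - 1*4)/5)) = (-273 + 21)/(268 - 7*(1 - (2 - 4)/5)) = -252/(268 - 7*(1 - ⅕*(-2))) = -252/(268 - 7*(1 + ⅖)) = -252/(268 - 7*7/5) = -252/(268 - 49/5) = -252/1291/5 = -252*5/1291 = -1260/1291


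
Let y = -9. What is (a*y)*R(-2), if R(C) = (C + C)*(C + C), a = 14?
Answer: -2016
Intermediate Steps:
R(C) = 4*C² (R(C) = (2*C)*(2*C) = 4*C²)
(a*y)*R(-2) = (14*(-9))*(4*(-2)²) = -504*4 = -126*16 = -2016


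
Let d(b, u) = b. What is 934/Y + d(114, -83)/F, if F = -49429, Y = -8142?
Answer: -23547437/201225459 ≈ -0.11702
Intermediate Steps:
934/Y + d(114, -83)/F = 934/(-8142) + 114/(-49429) = 934*(-1/8142) + 114*(-1/49429) = -467/4071 - 114/49429 = -23547437/201225459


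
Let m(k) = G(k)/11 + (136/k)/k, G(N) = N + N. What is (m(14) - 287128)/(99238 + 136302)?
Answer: -77380123/63478030 ≈ -1.2190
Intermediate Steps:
G(N) = 2*N
m(k) = 136/k² + 2*k/11 (m(k) = (2*k)/11 + (136/k)/k = (2*k)*(1/11) + 136/k² = 2*k/11 + 136/k² = 136/k² + 2*k/11)
(m(14) - 287128)/(99238 + 136302) = ((136/14² + (2/11)*14) - 287128)/(99238 + 136302) = ((136*(1/196) + 28/11) - 287128)/235540 = ((34/49 + 28/11) - 287128)*(1/235540) = (1746/539 - 287128)*(1/235540) = -154760246/539*1/235540 = -77380123/63478030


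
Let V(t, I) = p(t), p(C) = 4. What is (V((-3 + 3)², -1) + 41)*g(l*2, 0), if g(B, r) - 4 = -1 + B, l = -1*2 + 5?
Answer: 405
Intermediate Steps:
l = 3 (l = -2 + 5 = 3)
V(t, I) = 4
g(B, r) = 3 + B (g(B, r) = 4 + (-1 + B) = 3 + B)
(V((-3 + 3)², -1) + 41)*g(l*2, 0) = (4 + 41)*(3 + 3*2) = 45*(3 + 6) = 45*9 = 405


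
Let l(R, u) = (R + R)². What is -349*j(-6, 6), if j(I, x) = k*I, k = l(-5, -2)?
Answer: 209400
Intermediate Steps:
l(R, u) = 4*R² (l(R, u) = (2*R)² = 4*R²)
k = 100 (k = 4*(-5)² = 4*25 = 100)
j(I, x) = 100*I
-349*j(-6, 6) = -34900*(-6) = -349*(-600) = 209400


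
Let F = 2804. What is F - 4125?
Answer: -1321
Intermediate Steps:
F - 4125 = 2804 - 4125 = -1321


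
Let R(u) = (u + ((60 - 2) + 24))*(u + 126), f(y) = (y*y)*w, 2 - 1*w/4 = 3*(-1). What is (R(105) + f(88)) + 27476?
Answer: 225553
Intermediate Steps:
w = 20 (w = 8 - 12*(-1) = 8 - 4*(-3) = 8 + 12 = 20)
f(y) = 20*y**2 (f(y) = (y*y)*20 = y**2*20 = 20*y**2)
R(u) = (82 + u)*(126 + u) (R(u) = (u + (58 + 24))*(126 + u) = (u + 82)*(126 + u) = (82 + u)*(126 + u))
(R(105) + f(88)) + 27476 = ((10332 + 105**2 + 208*105) + 20*88**2) + 27476 = ((10332 + 11025 + 21840) + 20*7744) + 27476 = (43197 + 154880) + 27476 = 198077 + 27476 = 225553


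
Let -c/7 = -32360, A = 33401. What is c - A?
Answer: 193119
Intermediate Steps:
c = 226520 (c = -7*(-32360) = 226520)
c - A = 226520 - 1*33401 = 226520 - 33401 = 193119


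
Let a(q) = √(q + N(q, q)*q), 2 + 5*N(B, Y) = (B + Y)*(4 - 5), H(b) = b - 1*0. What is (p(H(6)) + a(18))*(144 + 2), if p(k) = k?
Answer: 876 + 438*I*√330/5 ≈ 876.0 + 1591.3*I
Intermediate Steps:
H(b) = b (H(b) = b + 0 = b)
N(B, Y) = -⅖ - B/5 - Y/5 (N(B, Y) = -⅖ + ((B + Y)*(4 - 5))/5 = -⅖ + ((B + Y)*(-1))/5 = -⅖ + (-B - Y)/5 = -⅖ + (-B/5 - Y/5) = -⅖ - B/5 - Y/5)
a(q) = √(q + q*(-⅖ - 2*q/5)) (a(q) = √(q + (-⅖ - q/5 - q/5)*q) = √(q + (-⅖ - 2*q/5)*q) = √(q + q*(-⅖ - 2*q/5)))
(p(H(6)) + a(18))*(144 + 2) = (6 + √5*√(18*(3 - 2*18))/5)*(144 + 2) = (6 + √5*√(18*(3 - 36))/5)*146 = (6 + √5*√(18*(-33))/5)*146 = (6 + √5*√(-594)/5)*146 = (6 + √5*(3*I*√66)/5)*146 = (6 + 3*I*√330/5)*146 = 876 + 438*I*√330/5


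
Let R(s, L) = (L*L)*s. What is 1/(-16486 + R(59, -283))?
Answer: 1/4708765 ≈ 2.1237e-7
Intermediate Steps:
R(s, L) = s*L**2 (R(s, L) = L**2*s = s*L**2)
1/(-16486 + R(59, -283)) = 1/(-16486 + 59*(-283)**2) = 1/(-16486 + 59*80089) = 1/(-16486 + 4725251) = 1/4708765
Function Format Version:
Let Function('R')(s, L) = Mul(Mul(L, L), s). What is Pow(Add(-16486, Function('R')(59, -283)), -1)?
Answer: Rational(1, 4708765) ≈ 2.1237e-7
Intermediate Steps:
Function('R')(s, L) = Mul(s, Pow(L, 2)) (Function('R')(s, L) = Mul(Pow(L, 2), s) = Mul(s, Pow(L, 2)))
Pow(Add(-16486, Function('R')(59, -283)), -1) = Pow(Add(-16486, Mul(59, Pow(-283, 2))), -1) = Pow(Add(-16486, Mul(59, 80089)), -1) = Pow(Add(-16486, 4725251), -1) = Pow(4708765, -1) = Rational(1, 4708765)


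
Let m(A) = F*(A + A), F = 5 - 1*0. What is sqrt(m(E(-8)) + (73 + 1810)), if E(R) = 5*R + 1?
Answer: sqrt(1493) ≈ 38.639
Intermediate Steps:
E(R) = 1 + 5*R
F = 5 (F = 5 + 0 = 5)
m(A) = 10*A (m(A) = 5*(A + A) = 5*(2*A) = 10*A)
sqrt(m(E(-8)) + (73 + 1810)) = sqrt(10*(1 + 5*(-8)) + (73 + 1810)) = sqrt(10*(1 - 40) + 1883) = sqrt(10*(-39) + 1883) = sqrt(-390 + 1883) = sqrt(1493)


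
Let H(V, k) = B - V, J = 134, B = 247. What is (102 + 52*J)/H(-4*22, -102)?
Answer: 1414/67 ≈ 21.104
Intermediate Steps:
H(V, k) = 247 - V
(102 + 52*J)/H(-4*22, -102) = (102 + 52*134)/(247 - (-4)*22) = (102 + 6968)/(247 - 1*(-88)) = 7070/(247 + 88) = 7070/335 = 7070*(1/335) = 1414/67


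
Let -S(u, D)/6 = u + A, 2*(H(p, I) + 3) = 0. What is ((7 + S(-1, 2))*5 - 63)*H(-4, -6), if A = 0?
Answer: -6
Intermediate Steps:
H(p, I) = -3 (H(p, I) = -3 + (½)*0 = -3 + 0 = -3)
S(u, D) = -6*u (S(u, D) = -6*(u + 0) = -6*u)
((7 + S(-1, 2))*5 - 63)*H(-4, -6) = ((7 - 6*(-1))*5 - 63)*(-3) = ((7 + 6)*5 - 63)*(-3) = (13*5 - 63)*(-3) = (65 - 63)*(-3) = 2*(-3) = -6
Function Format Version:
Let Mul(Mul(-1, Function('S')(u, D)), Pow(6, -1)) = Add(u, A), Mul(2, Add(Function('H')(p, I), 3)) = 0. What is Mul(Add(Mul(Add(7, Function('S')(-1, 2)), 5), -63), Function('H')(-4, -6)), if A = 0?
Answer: -6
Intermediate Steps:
Function('H')(p, I) = -3 (Function('H')(p, I) = Add(-3, Mul(Rational(1, 2), 0)) = Add(-3, 0) = -3)
Function('S')(u, D) = Mul(-6, u) (Function('S')(u, D) = Mul(-6, Add(u, 0)) = Mul(-6, u))
Mul(Add(Mul(Add(7, Function('S')(-1, 2)), 5), -63), Function('H')(-4, -6)) = Mul(Add(Mul(Add(7, Mul(-6, -1)), 5), -63), -3) = Mul(Add(Mul(Add(7, 6), 5), -63), -3) = Mul(Add(Mul(13, 5), -63), -3) = Mul(Add(65, -63), -3) = Mul(2, -3) = -6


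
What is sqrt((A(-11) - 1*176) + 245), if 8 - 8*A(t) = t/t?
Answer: sqrt(1118)/4 ≈ 8.3591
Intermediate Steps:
A(t) = 7/8 (A(t) = 1 - t/(8*t) = 1 - 1/8*1 = 1 - 1/8 = 7/8)
sqrt((A(-11) - 1*176) + 245) = sqrt((7/8 - 1*176) + 245) = sqrt((7/8 - 176) + 245) = sqrt(-1401/8 + 245) = sqrt(559/8) = sqrt(1118)/4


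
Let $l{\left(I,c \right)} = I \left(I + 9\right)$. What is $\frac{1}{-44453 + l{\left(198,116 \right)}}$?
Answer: $- \frac{1}{3467} \approx -0.00028843$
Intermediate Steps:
$l{\left(I,c \right)} = I \left(9 + I\right)$
$\frac{1}{-44453 + l{\left(198,116 \right)}} = \frac{1}{-44453 + 198 \left(9 + 198\right)} = \frac{1}{-44453 + 198 \cdot 207} = \frac{1}{-44453 + 40986} = \frac{1}{-3467} = - \frac{1}{3467}$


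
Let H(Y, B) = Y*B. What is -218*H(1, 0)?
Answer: 0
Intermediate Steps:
H(Y, B) = B*Y
-218*H(1, 0) = -0 = -218*0 = 0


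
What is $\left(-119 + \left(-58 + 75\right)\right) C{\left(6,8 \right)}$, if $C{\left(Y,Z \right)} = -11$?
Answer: $1122$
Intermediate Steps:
$\left(-119 + \left(-58 + 75\right)\right) C{\left(6,8 \right)} = \left(-119 + \left(-58 + 75\right)\right) \left(-11\right) = \left(-119 + 17\right) \left(-11\right) = \left(-102\right) \left(-11\right) = 1122$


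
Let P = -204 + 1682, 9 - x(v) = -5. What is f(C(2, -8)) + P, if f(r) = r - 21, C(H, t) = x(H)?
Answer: 1471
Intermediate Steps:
x(v) = 14 (x(v) = 9 - 1*(-5) = 9 + 5 = 14)
C(H, t) = 14
f(r) = -21 + r
P = 1478
f(C(2, -8)) + P = (-21 + 14) + 1478 = -7 + 1478 = 1471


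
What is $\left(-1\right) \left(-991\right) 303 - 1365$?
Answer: $298908$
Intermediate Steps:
$\left(-1\right) \left(-991\right) 303 - 1365 = 991 \cdot 303 - 1365 = 300273 - 1365 = 298908$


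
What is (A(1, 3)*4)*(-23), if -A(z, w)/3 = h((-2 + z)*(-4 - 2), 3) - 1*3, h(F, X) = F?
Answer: 828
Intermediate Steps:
A(z, w) = -27 + 18*z (A(z, w) = -3*((-2 + z)*(-4 - 2) - 1*3) = -3*((-2 + z)*(-6) - 3) = -3*((12 - 6*z) - 3) = -3*(9 - 6*z) = -27 + 18*z)
(A(1, 3)*4)*(-23) = ((-27 + 18*1)*4)*(-23) = ((-27 + 18)*4)*(-23) = -9*4*(-23) = -36*(-23) = 828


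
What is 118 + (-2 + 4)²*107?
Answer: 546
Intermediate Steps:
118 + (-2 + 4)²*107 = 118 + 2²*107 = 118 + 4*107 = 118 + 428 = 546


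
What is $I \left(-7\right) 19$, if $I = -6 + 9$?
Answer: $-399$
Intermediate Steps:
$I = 3$
$I \left(-7\right) 19 = 3 \left(-7\right) 19 = \left(-21\right) 19 = -399$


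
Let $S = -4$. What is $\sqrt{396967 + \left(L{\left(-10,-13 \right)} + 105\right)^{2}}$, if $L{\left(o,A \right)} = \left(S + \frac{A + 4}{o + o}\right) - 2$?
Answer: $\frac{\sqrt{162742921}}{20} \approx 637.85$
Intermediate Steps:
$L{\left(o,A \right)} = -6 + \frac{4 + A}{2 o}$ ($L{\left(o,A \right)} = \left(-4 + \frac{A + 4}{o + o}\right) - 2 = \left(-4 + \frac{4 + A}{2 o}\right) - 2 = -6 + \frac{4 + A}{2 o}$)
$\sqrt{396967 + \left(L{\left(-10,-13 \right)} + 105\right)^{2}} = \sqrt{396967 + \left(\frac{4 - 13 - -120}{2 \left(-10\right)} + 105\right)^{2}} = \sqrt{396967 + \left(\frac{1}{2} \left(- \frac{1}{10}\right) \left(4 - 13 + 120\right) + 105\right)^{2}} = \sqrt{396967 + \left(\frac{1}{2} \left(- \frac{1}{10}\right) 111 + 105\right)^{2}} = \sqrt{396967 + \left(- \frac{111}{20} + 105\right)^{2}} = \sqrt{396967 + \left(\frac{1989}{20}\right)^{2}} = \sqrt{396967 + \frac{3956121}{400}} = \sqrt{\frac{162742921}{400}} = \frac{\sqrt{162742921}}{20}$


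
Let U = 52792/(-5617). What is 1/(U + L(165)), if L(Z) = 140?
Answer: 5617/733588 ≈ 0.0076569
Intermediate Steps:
U = -52792/5617 (U = 52792*(-1/5617) = -52792/5617 ≈ -9.3986)
1/(U + L(165)) = 1/(-52792/5617 + 140) = 1/(733588/5617) = 5617/733588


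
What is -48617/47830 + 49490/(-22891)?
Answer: -3479998447/1094876530 ≈ -3.1784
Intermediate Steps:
-48617/47830 + 49490/(-22891) = -48617*1/47830 + 49490*(-1/22891) = -48617/47830 - 49490/22891 = -3479998447/1094876530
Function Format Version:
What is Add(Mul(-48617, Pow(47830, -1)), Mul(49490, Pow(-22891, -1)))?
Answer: Rational(-3479998447, 1094876530) ≈ -3.1784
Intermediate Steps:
Add(Mul(-48617, Pow(47830, -1)), Mul(49490, Pow(-22891, -1))) = Add(Mul(-48617, Rational(1, 47830)), Mul(49490, Rational(-1, 22891))) = Add(Rational(-48617, 47830), Rational(-49490, 22891)) = Rational(-3479998447, 1094876530)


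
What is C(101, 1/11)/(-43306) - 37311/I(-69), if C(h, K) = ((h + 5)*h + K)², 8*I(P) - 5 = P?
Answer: 42279039887/20960104 ≈ 2017.1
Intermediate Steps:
I(P) = 5/8 + P/8
C(h, K) = (K + h*(5 + h))² (C(h, K) = ((5 + h)*h + K)² = (h*(5 + h) + K)² = (K + h*(5 + h))²)
C(101, 1/11)/(-43306) - 37311/I(-69) = (1/11 + 101² + 5*101)²/(-43306) - 37311/(5/8 + (⅛)*(-69)) = (1/11 + 10201 + 505)²*(-1/43306) - 37311/(5/8 - 69/8) = (117767/11)²*(-1/43306) - 37311/(-8) = (13869066289/121)*(-1/43306) - 37311*(-⅛) = -13869066289/5240026 + 37311/8 = 42279039887/20960104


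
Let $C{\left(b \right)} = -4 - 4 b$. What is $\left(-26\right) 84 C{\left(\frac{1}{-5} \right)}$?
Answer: $\frac{34944}{5} \approx 6988.8$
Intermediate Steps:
$\left(-26\right) 84 C{\left(\frac{1}{-5} \right)} = \left(-26\right) 84 \left(-4 - \frac{4}{-5}\right) = - 2184 \left(-4 - - \frac{4}{5}\right) = - 2184 \left(-4 + \frac{4}{5}\right) = \left(-2184\right) \left(- \frac{16}{5}\right) = \frac{34944}{5}$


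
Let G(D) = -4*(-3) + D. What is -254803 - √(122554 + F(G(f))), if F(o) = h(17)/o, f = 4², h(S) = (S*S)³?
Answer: -254803 - √192983567/14 ≈ -2.5580e+5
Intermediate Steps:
h(S) = S⁶ (h(S) = (S²)³ = S⁶)
f = 16
G(D) = 12 + D
F(o) = 24137569/o (F(o) = 17⁶/o = 24137569/o)
-254803 - √(122554 + F(G(f))) = -254803 - √(122554 + 24137569/(12 + 16)) = -254803 - √(122554 + 24137569/28) = -254803 - √(27569081/28) = -254803 - √192983567/14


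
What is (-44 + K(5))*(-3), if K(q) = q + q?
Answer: 102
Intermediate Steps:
K(q) = 2*q
(-44 + K(5))*(-3) = (-44 + 2*5)*(-3) = (-44 + 10)*(-3) = -34*(-3) = 102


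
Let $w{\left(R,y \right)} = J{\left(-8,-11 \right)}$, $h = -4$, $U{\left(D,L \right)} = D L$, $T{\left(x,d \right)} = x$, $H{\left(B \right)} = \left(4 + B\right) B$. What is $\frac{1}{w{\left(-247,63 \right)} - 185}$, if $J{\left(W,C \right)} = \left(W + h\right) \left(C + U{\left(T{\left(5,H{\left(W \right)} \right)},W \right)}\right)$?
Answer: $\frac{1}{427} \approx 0.0023419$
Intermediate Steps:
$H{\left(B \right)} = B \left(4 + B\right)$
$J{\left(W,C \right)} = \left(-4 + W\right) \left(C + 5 W\right)$ ($J{\left(W,C \right)} = \left(W - 4\right) \left(C + 5 W\right) = \left(-4 + W\right) \left(C + 5 W\right)$)
$w{\left(R,y \right)} = 612$ ($w{\left(R,y \right)} = \left(-20\right) \left(-8\right) - -44 + 5 \left(-8\right)^{2} - -88 = 160 + 44 + 5 \cdot 64 + 88 = 160 + 44 + 320 + 88 = 612$)
$\frac{1}{w{\left(-247,63 \right)} - 185} = \frac{1}{612 - 185} = \frac{1}{427}$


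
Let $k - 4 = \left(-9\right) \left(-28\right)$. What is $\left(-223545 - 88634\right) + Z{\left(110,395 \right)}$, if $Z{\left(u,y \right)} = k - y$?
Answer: $-312318$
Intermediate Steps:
$k = 256$ ($k = 4 - -252 = 4 + 252 = 256$)
$Z{\left(u,y \right)} = 256 - y$
$\left(-223545 - 88634\right) + Z{\left(110,395 \right)} = \left(-223545 - 88634\right) + \left(256 - 395\right) = -312179 + \left(256 - 395\right) = -312179 - 139 = -312318$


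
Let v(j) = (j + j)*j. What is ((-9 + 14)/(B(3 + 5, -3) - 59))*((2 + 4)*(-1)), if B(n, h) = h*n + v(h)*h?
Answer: 30/137 ≈ 0.21898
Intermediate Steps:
v(j) = 2*j**2 (v(j) = (2*j)*j = 2*j**2)
B(n, h) = 2*h**3 + h*n (B(n, h) = h*n + (2*h**2)*h = h*n + 2*h**3 = 2*h**3 + h*n)
((-9 + 14)/(B(3 + 5, -3) - 59))*((2 + 4)*(-1)) = ((-9 + 14)/(-3*((3 + 5) + 2*(-3)**2) - 59))*((2 + 4)*(-1)) = (5/(-3*(8 + 2*9) - 59))*(6*(-1)) = (5/(-3*(8 + 18) - 59))*(-6) = (5/(-3*26 - 59))*(-6) = (5/(-78 - 59))*(-6) = (5/(-137))*(-6) = (5*(-1/137))*(-6) = -5/137*(-6) = 30/137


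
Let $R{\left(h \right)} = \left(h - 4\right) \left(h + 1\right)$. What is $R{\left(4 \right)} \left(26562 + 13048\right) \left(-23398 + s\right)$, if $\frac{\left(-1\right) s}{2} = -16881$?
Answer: $0$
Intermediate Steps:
$R{\left(h \right)} = \left(1 + h\right) \left(-4 + h\right)$ ($R{\left(h \right)} = \left(-4 + h\right) \left(1 + h\right) = \left(1 + h\right) \left(-4 + h\right)$)
$s = 33762$ ($s = \left(-2\right) \left(-16881\right) = 33762$)
$R{\left(4 \right)} \left(26562 + 13048\right) \left(-23398 + s\right) = \left(-4 + 4^{2} - 12\right) \left(26562 + 13048\right) \left(-23398 + 33762\right) = \left(-4 + 16 - 12\right) 39610 \cdot 10364 = 0 \cdot 410518040 = 0$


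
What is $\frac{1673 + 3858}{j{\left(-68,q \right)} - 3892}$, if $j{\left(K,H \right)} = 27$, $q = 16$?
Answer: $- \frac{5531}{3865} \approx -1.431$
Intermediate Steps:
$\frac{1673 + 3858}{j{\left(-68,q \right)} - 3892} = \frac{1673 + 3858}{27 - 3892} = \frac{5531}{-3865} = 5531 \left(- \frac{1}{3865}\right) = - \frac{5531}{3865}$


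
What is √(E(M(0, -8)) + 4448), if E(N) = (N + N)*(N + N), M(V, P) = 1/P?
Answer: √71169/4 ≈ 66.694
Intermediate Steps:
E(N) = 4*N² (E(N) = (2*N)*(2*N) = 4*N²)
√(E(M(0, -8)) + 4448) = √(4*(1/(-8))² + 4448) = √(4*(-⅛)² + 4448) = √(4*(1/64) + 4448) = √(1/16 + 4448) = √(71169/16) = √71169/4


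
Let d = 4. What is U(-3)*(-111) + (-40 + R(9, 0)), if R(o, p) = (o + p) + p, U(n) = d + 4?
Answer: -919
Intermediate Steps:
U(n) = 8 (U(n) = 4 + 4 = 8)
R(o, p) = o + 2*p
U(-3)*(-111) + (-40 + R(9, 0)) = 8*(-111) + (-40 + (9 + 2*0)) = -888 + (-40 + (9 + 0)) = -888 + (-40 + 9) = -888 - 31 = -919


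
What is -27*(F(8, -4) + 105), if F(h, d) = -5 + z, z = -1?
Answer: -2673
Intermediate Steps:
F(h, d) = -6 (F(h, d) = -5 - 1 = -6)
-27*(F(8, -4) + 105) = -27*(-6 + 105) = -27*99 = -2673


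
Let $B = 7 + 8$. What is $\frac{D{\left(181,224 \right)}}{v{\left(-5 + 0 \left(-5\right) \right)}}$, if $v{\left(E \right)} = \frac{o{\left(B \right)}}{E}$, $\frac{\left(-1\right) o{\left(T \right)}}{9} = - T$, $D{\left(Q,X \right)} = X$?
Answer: $- \frac{224}{27} \approx -8.2963$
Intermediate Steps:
$B = 15$
$o{\left(T \right)} = 9 T$ ($o{\left(T \right)} = - 9 \left(- T\right) = 9 T$)
$v{\left(E \right)} = \frac{135}{E}$ ($v{\left(E \right)} = \frac{9 \cdot 15}{E} = \frac{135}{E}$)
$\frac{D{\left(181,224 \right)}}{v{\left(-5 + 0 \left(-5\right) \right)}} = \frac{224}{135 \frac{1}{-5 + 0 \left(-5\right)}} = \frac{224}{135 \frac{1}{-5 + 0}} = \frac{224}{135 \frac{1}{-5}} = \frac{224}{135 \left(- \frac{1}{5}\right)} = \frac{224}{-27} = 224 \left(- \frac{1}{27}\right) = - \frac{224}{27}$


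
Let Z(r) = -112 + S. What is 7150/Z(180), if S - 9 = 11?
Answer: -3575/46 ≈ -77.717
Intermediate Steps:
S = 20 (S = 9 + 11 = 20)
Z(r) = -92 (Z(r) = -112 + 20 = -92)
7150/Z(180) = 7150/(-92) = 7150*(-1/92) = -3575/46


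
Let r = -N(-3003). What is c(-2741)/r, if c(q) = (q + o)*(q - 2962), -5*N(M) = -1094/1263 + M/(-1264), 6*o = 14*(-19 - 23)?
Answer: 129237691824720/2409973 ≈ 5.3626e+7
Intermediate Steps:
o = -98 (o = (14*(-19 - 23))/6 = (14*(-42))/6 = (1/6)*(-588) = -98)
N(M) = 1094/6315 + M/6320 (N(M) = -(-1094/1263 + M/(-1264))/5 = -(-1094*1/1263 + M*(-1/1264))/5 = -(-1094/1263 - M/1264)/5 = 1094/6315 + M/6320)
r = 2409973/7982160 (r = -(1094/6315 + (1/6320)*(-3003)) = -(1094/6315 - 3003/6320) = -1*(-2409973/7982160) = 2409973/7982160 ≈ 0.30192)
c(q) = (-2962 + q)*(-98 + q) (c(q) = (q - 98)*(q - 2962) = (-98 + q)*(-2962 + q) = (-2962 + q)*(-98 + q))
c(-2741)/r = (290276 + (-2741)**2 - 3060*(-2741))/(2409973/7982160) = (290276 + 7513081 + 8387460)*(7982160/2409973) = 16190817*(7982160/2409973) = 129237691824720/2409973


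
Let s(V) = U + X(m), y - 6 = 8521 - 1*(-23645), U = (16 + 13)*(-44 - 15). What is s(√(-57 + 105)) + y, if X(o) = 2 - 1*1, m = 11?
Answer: 30462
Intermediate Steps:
U = -1711 (U = 29*(-59) = -1711)
y = 32172 (y = 6 + (8521 - 1*(-23645)) = 6 + (8521 + 23645) = 6 + 32166 = 32172)
X(o) = 1 (X(o) = 2 - 1 = 1)
s(V) = -1710 (s(V) = -1711 + 1 = -1710)
s(√(-57 + 105)) + y = -1710 + 32172 = 30462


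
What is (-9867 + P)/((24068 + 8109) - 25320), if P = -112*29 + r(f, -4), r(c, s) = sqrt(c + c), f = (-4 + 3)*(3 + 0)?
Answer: -13115/6857 + I*sqrt(6)/6857 ≈ -1.9126 + 0.00035722*I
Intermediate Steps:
f = -3 (f = -1*3 = -3)
r(c, s) = sqrt(2)*sqrt(c) (r(c, s) = sqrt(2*c) = sqrt(2)*sqrt(c))
P = -3248 + I*sqrt(6) (P = -112*29 + sqrt(2)*sqrt(-3) = -3248 + sqrt(2)*(I*sqrt(3)) = -3248 + I*sqrt(6) ≈ -3248.0 + 2.4495*I)
(-9867 + P)/((24068 + 8109) - 25320) = (-9867 + (-3248 + I*sqrt(6)))/((24068 + 8109) - 25320) = (-13115 + I*sqrt(6))/(32177 - 25320) = (-13115 + I*sqrt(6))/6857 = (-13115 + I*sqrt(6))*(1/6857) = -13115/6857 + I*sqrt(6)/6857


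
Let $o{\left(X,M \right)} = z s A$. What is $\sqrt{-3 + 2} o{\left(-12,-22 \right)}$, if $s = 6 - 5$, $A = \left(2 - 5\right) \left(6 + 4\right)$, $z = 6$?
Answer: $- 180 i \approx - 180.0 i$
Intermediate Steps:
$A = -30$ ($A = \left(-3\right) 10 = -30$)
$s = 1$
$o{\left(X,M \right)} = -180$ ($o{\left(X,M \right)} = 6 \cdot 1 \left(-30\right) = 6 \left(-30\right) = -180$)
$\sqrt{-3 + 2} o{\left(-12,-22 \right)} = \sqrt{-3 + 2} \left(-180\right) = \sqrt{-1} \left(-180\right) = i \left(-180\right) = - 180 i$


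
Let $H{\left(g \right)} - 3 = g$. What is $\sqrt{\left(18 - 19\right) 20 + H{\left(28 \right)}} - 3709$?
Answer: $-3709 + \sqrt{11} \approx -3705.7$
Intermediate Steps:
$H{\left(g \right)} = 3 + g$
$\sqrt{\left(18 - 19\right) 20 + H{\left(28 \right)}} - 3709 = \sqrt{\left(18 - 19\right) 20 + \left(3 + 28\right)} - 3709 = \sqrt{\left(-1\right) 20 + 31} - 3709 = \sqrt{-20 + 31} - 3709 = \sqrt{11} - 3709 = -3709 + \sqrt{11}$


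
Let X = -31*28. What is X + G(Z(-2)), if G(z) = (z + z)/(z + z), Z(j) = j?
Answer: -867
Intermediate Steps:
X = -868
G(z) = 1 (G(z) = (2*z)/((2*z)) = (2*z)*(1/(2*z)) = 1)
X + G(Z(-2)) = -868 + 1 = -867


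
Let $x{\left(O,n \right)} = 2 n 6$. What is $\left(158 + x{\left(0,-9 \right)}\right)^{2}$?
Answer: $2500$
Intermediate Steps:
$x{\left(O,n \right)} = 12 n$
$\left(158 + x{\left(0,-9 \right)}\right)^{2} = \left(158 + 12 \left(-9\right)\right)^{2} = \left(158 - 108\right)^{2} = 50^{2} = 2500$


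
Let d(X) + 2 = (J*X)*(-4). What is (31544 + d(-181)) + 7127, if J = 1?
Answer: 39393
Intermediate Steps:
d(X) = -2 - 4*X (d(X) = -2 + (1*X)*(-4) = -2 + X*(-4) = -2 - 4*X)
(31544 + d(-181)) + 7127 = (31544 + (-2 - 4*(-181))) + 7127 = (31544 + (-2 + 724)) + 7127 = (31544 + 722) + 7127 = 32266 + 7127 = 39393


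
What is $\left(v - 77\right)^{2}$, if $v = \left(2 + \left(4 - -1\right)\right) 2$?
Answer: $3969$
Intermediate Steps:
$v = 14$ ($v = \left(2 + \left(4 + 1\right)\right) 2 = \left(2 + 5\right) 2 = 7 \cdot 2 = 14$)
$\left(v - 77\right)^{2} = \left(14 - 77\right)^{2} = \left(-63\right)^{2} = 3969$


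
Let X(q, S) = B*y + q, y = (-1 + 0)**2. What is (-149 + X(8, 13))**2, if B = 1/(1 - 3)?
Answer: 80089/4 ≈ 20022.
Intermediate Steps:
y = 1 (y = (-1)**2 = 1)
B = -1/2 (B = 1/(-2) = -1/2 ≈ -0.50000)
X(q, S) = -1/2 + q (X(q, S) = -1/2*1 + q = -1/2 + q)
(-149 + X(8, 13))**2 = (-149 + (-1/2 + 8))**2 = (-149 + 15/2)**2 = (-283/2)**2 = 80089/4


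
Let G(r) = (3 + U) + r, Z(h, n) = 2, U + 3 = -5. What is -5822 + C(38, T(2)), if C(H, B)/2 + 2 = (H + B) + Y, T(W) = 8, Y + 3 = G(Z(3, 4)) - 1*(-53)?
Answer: -5640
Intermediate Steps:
U = -8 (U = -3 - 5 = -8)
G(r) = -5 + r (G(r) = (3 - 8) + r = -5 + r)
Y = 47 (Y = -3 + ((-5 + 2) - 1*(-53)) = -3 + (-3 + 53) = -3 + 50 = 47)
C(H, B) = 90 + 2*B + 2*H (C(H, B) = -4 + 2*((H + B) + 47) = -4 + 2*((B + H) + 47) = -4 + 2*(47 + B + H) = -4 + (94 + 2*B + 2*H) = 90 + 2*B + 2*H)
-5822 + C(38, T(2)) = -5822 + (90 + 2*8 + 2*38) = -5822 + (90 + 16 + 76) = -5822 + 182 = -5640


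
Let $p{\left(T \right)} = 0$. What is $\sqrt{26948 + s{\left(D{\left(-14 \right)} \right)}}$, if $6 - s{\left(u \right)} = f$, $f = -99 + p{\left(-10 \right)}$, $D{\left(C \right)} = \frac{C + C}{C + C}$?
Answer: $\sqrt{27053} \approx 164.48$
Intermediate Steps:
$D{\left(C \right)} = 1$ ($D{\left(C \right)} = \frac{2 C}{2 C} = 2 C \frac{1}{2 C} = 1$)
$f = -99$ ($f = -99 + 0 = -99$)
$s{\left(u \right)} = 105$ ($s{\left(u \right)} = 6 - -99 = 6 + 99 = 105$)
$\sqrt{26948 + s{\left(D{\left(-14 \right)} \right)}} = \sqrt{26948 + 105} = \sqrt{27053}$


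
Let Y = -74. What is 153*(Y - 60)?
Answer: -20502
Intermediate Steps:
153*(Y - 60) = 153*(-74 - 60) = 153*(-134) = -20502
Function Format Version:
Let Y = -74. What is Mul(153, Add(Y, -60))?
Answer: -20502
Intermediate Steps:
Mul(153, Add(Y, -60)) = Mul(153, Add(-74, -60)) = Mul(153, -134) = -20502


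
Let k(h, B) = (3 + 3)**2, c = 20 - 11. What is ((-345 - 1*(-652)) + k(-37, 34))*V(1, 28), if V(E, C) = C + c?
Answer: 12691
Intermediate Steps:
c = 9
k(h, B) = 36 (k(h, B) = 6**2 = 36)
V(E, C) = 9 + C (V(E, C) = C + 9 = 9 + C)
((-345 - 1*(-652)) + k(-37, 34))*V(1, 28) = ((-345 - 1*(-652)) + 36)*(9 + 28) = ((-345 + 652) + 36)*37 = (307 + 36)*37 = 343*37 = 12691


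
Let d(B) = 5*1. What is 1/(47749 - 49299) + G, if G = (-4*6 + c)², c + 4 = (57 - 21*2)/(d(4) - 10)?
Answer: 1489549/1550 ≈ 961.00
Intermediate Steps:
d(B) = 5
c = -7 (c = -4 + (57 - 21*2)/(5 - 10) = -4 + (57 - 42)/(-5) = -4 + 15*(-⅕) = -4 - 3 = -7)
G = 961 (G = (-4*6 - 7)² = (-24 - 7)² = (-31)² = 961)
1/(47749 - 49299) + G = 1/(47749 - 49299) + 961 = 1/(-1550) + 961 = -1/1550 + 961 = 1489549/1550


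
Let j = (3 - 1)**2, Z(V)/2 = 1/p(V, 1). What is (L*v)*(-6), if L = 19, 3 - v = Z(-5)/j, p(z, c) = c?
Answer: -285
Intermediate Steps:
Z(V) = 2 (Z(V) = 2/1 = 2*1 = 2)
j = 4 (j = 2**2 = 4)
v = 5/2 (v = 3 - 2/4 = 3 - 1*1/2 = 3 - 1/2 = 5/2 ≈ 2.5000)
(L*v)*(-6) = (19*(5/2))*(-6) = (95/2)*(-6) = -285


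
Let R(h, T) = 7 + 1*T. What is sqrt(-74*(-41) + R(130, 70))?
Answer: sqrt(3111) ≈ 55.776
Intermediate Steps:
R(h, T) = 7 + T
sqrt(-74*(-41) + R(130, 70)) = sqrt(-74*(-41) + (7 + 70)) = sqrt(3034 + 77) = sqrt(3111)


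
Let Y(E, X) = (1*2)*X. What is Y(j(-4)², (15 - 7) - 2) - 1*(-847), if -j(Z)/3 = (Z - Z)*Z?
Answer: 859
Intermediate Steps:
j(Z) = 0 (j(Z) = -3*(Z - Z)*Z = -0*Z = -3*0 = 0)
Y(E, X) = 2*X
Y(j(-4)², (15 - 7) - 2) - 1*(-847) = 2*((15 - 7) - 2) - 1*(-847) = 2*(8 - 2) + 847 = 2*6 + 847 = 12 + 847 = 859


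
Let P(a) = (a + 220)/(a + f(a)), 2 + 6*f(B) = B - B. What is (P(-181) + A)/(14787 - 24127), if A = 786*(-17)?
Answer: 1453809/1016192 ≈ 1.4306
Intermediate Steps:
f(B) = -1/3 (f(B) = -1/3 + (B - B)/6 = -1/3 + (1/6)*0 = -1/3 + 0 = -1/3)
A = -13362
P(a) = (220 + a)/(-1/3 + a) (P(a) = (a + 220)/(a - 1/3) = (220 + a)/(-1/3 + a))
(P(-181) + A)/(14787 - 24127) = (3*(220 - 181)/(-1 + 3*(-181)) - 13362)/(14787 - 24127) = (3*39/(-1 - 543) - 13362)/(-9340) = (3*39/(-544) - 13362)*(-1/9340) = (3*(-1/544)*39 - 13362)*(-1/9340) = (-117/544 - 13362)*(-1/9340) = -7269045/544*(-1/9340) = 1453809/1016192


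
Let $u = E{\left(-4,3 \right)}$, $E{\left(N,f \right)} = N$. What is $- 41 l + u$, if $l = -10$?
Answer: $406$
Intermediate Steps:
$u = -4$
$- 41 l + u = \left(-41\right) \left(-10\right) - 4 = 410 - 4 = 406$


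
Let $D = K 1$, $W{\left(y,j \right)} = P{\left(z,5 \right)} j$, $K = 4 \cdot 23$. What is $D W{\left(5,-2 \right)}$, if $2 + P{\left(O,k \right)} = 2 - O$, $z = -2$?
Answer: $-368$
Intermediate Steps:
$P{\left(O,k \right)} = - O$ ($P{\left(O,k \right)} = -2 - \left(-2 + O\right) = - O$)
$K = 92$
$W{\left(y,j \right)} = 2 j$ ($W{\left(y,j \right)} = \left(-1\right) \left(-2\right) j = 2 j$)
$D = 92$ ($D = 92 \cdot 1 = 92$)
$D W{\left(5,-2 \right)} = 92 \cdot 2 \left(-2\right) = 92 \left(-4\right) = -368$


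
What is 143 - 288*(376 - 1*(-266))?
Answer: -184753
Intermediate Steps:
143 - 288*(376 - 1*(-266)) = 143 - 288*(376 + 266) = 143 - 288*642 = 143 - 184896 = -184753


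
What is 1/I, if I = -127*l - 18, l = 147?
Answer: -1/18687 ≈ -5.3513e-5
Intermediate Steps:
I = -18687 (I = -127*147 - 18 = -18669 - 18 = -18687)
1/I = 1/(-18687) = -1/18687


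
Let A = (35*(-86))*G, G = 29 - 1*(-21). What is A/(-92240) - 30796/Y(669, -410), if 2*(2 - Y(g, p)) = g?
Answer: 289066429/3066980 ≈ 94.251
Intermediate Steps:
G = 50 (G = 29 + 21 = 50)
A = -150500 (A = (35*(-86))*50 = -3010*50 = -150500)
Y(g, p) = 2 - g/2
A/(-92240) - 30796/Y(669, -410) = -150500/(-92240) - 30796/(2 - ½*669) = -150500*(-1/92240) - 30796/(2 - 669/2) = 7525/4612 - 30796/(-665/2) = 7525/4612 - 30796*(-2/665) = 7525/4612 + 61592/665 = 289066429/3066980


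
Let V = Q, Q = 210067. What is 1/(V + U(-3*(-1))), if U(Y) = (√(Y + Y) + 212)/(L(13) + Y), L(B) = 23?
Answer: 71005402/14916470749055 - 13*√6/14916470749055 ≈ 4.7602e-6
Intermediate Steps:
V = 210067
U(Y) = (212 + √2*√Y)/(23 + Y) (U(Y) = (√(Y + Y) + 212)/(23 + Y) = (√(2*Y) + 212)/(23 + Y) = (√2*√Y + 212)/(23 + Y) = (212 + √2*√Y)/(23 + Y))
1/(V + U(-3*(-1))) = 1/(210067 + (212 + √2*√(-3*(-1)))/(23 - 3*(-1))) = 1/(210067 + (212 + √2*√3)/(23 + 3)) = 1/(210067 + (212 + √6)/26) = 1/(210067 + (106/13 + √6/26)) = 1/(2730977/13 + √6/26)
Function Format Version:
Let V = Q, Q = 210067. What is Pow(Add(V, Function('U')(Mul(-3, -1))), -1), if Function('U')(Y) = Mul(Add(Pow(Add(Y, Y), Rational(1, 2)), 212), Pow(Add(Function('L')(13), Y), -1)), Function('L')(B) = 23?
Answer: Add(Rational(71005402, 14916470749055), Mul(Rational(-13, 14916470749055), Pow(6, Rational(1, 2)))) ≈ 4.7602e-6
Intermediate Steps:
V = 210067
Function('U')(Y) = Mul(Pow(Add(23, Y), -1), Add(212, Mul(Pow(2, Rational(1, 2)), Pow(Y, Rational(1, 2))))) (Function('U')(Y) = Mul(Add(Pow(Add(Y, Y), Rational(1, 2)), 212), Pow(Add(23, Y), -1)) = Mul(Add(Pow(Mul(2, Y), Rational(1, 2)), 212), Pow(Add(23, Y), -1)) = Mul(Add(Mul(Pow(2, Rational(1, 2)), Pow(Y, Rational(1, 2))), 212), Pow(Add(23, Y), -1)) = Mul(Add(212, Mul(Pow(2, Rational(1, 2)), Pow(Y, Rational(1, 2)))), Pow(Add(23, Y), -1)) = Mul(Pow(Add(23, Y), -1), Add(212, Mul(Pow(2, Rational(1, 2)), Pow(Y, Rational(1, 2))))))
Pow(Add(V, Function('U')(Mul(-3, -1))), -1) = Pow(Add(210067, Mul(Pow(Add(23, Mul(-3, -1)), -1), Add(212, Mul(Pow(2, Rational(1, 2)), Pow(Mul(-3, -1), Rational(1, 2)))))), -1) = Pow(Add(210067, Mul(Pow(Add(23, 3), -1), Add(212, Mul(Pow(2, Rational(1, 2)), Pow(3, Rational(1, 2)))))), -1) = Pow(Add(210067, Mul(Pow(26, -1), Add(212, Pow(6, Rational(1, 2))))), -1) = Pow(Add(210067, Mul(Rational(1, 26), Add(212, Pow(6, Rational(1, 2))))), -1) = Pow(Add(210067, Add(Rational(106, 13), Mul(Rational(1, 26), Pow(6, Rational(1, 2))))), -1) = Pow(Add(Rational(2730977, 13), Mul(Rational(1, 26), Pow(6, Rational(1, 2)))), -1)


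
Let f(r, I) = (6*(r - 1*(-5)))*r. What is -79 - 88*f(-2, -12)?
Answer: 3089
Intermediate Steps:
f(r, I) = r*(30 + 6*r) (f(r, I) = (6*(r + 5))*r = (6*(5 + r))*r = (30 + 6*r)*r = r*(30 + 6*r))
-79 - 88*f(-2, -12) = -79 - 528*(-2)*(5 - 2) = -79 - 528*(-2)*3 = -79 - 88*(-36) = -79 + 3168 = 3089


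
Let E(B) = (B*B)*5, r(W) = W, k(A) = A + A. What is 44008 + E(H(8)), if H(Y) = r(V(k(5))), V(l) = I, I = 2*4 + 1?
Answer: 44413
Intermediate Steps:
k(A) = 2*A
I = 9 (I = 8 + 1 = 9)
V(l) = 9
H(Y) = 9
E(B) = 5*B**2 (E(B) = B**2*5 = 5*B**2)
44008 + E(H(8)) = 44008 + 5*9**2 = 44008 + 5*81 = 44008 + 405 = 44413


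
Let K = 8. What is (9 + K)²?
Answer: 289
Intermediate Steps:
(9 + K)² = (9 + 8)² = 17² = 289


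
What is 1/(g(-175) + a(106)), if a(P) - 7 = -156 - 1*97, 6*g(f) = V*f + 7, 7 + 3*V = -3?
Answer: -18/2657 ≈ -0.0067746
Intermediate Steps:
V = -10/3 (V = -7/3 + (1/3)*(-3) = -7/3 - 1 = -10/3 ≈ -3.3333)
g(f) = 7/6 - 5*f/9 (g(f) = (-10*f/3 + 7)/6 = (7 - 10*f/3)/6 = 7/6 - 5*f/9)
a(P) = -246 (a(P) = 7 + (-156 - 1*97) = 7 + (-156 - 97) = 7 - 253 = -246)
1/(g(-175) + a(106)) = 1/((7/6 - 5/9*(-175)) - 246) = 1/((7/6 + 875/9) - 246) = 1/(1771/18 - 246) = 1/(-2657/18) = -18/2657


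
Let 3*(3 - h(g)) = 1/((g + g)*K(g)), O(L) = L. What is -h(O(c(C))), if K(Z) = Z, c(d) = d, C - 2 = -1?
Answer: -17/6 ≈ -2.8333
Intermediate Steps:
C = 1 (C = 2 - 1 = 1)
h(g) = 3 - 1/(6*g²) (h(g) = 3 - 1/(3*(g + g)*g) = 3 - 1/(3*(2*g)*g) = 3 - 1/(2*g)/(3*g) = 3 - 1/(6*g²))
-h(O(c(C))) = -(3 - ⅙/1²) = -(3 - ⅙*1) = -(3 - ⅙) = -1*17/6 = -17/6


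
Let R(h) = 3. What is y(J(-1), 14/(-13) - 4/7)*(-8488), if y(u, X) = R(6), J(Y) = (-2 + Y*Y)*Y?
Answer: -25464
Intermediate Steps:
J(Y) = Y*(-2 + Y**2) (J(Y) = (-2 + Y**2)*Y = Y*(-2 + Y**2))
y(u, X) = 3
y(J(-1), 14/(-13) - 4/7)*(-8488) = 3*(-8488) = -25464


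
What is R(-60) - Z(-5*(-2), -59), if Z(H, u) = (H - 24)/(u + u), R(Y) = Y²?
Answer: 212393/59 ≈ 3599.9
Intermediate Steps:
Z(H, u) = (-24 + H)/(2*u) (Z(H, u) = (-24 + H)/((2*u)) = (-24 + H)*(1/(2*u)) = (-24 + H)/(2*u))
R(-60) - Z(-5*(-2), -59) = (-60)² - (-24 - 5*(-2))/(2*(-59)) = 3600 - (-1)*(-24 + 10)/(2*59) = 3600 - (-1)*(-14)/(2*59) = 3600 - 1*7/59 = 3600 - 7/59 = 212393/59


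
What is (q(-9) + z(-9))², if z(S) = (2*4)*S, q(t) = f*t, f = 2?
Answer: 8100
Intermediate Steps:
q(t) = 2*t
z(S) = 8*S
(q(-9) + z(-9))² = (2*(-9) + 8*(-9))² = (-18 - 72)² = (-90)² = 8100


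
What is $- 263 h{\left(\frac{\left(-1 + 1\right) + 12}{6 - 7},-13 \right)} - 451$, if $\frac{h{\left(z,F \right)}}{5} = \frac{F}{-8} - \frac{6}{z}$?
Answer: $- \frac{25963}{8} \approx -3245.4$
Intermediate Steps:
$h{\left(z,F \right)} = - \frac{30}{z} - \frac{5 F}{8}$ ($h{\left(z,F \right)} = 5 \left(\frac{F}{-8} - \frac{6}{z}\right) = 5 \left(F \left(- \frac{1}{8}\right) - \frac{6}{z}\right) = 5 \left(- \frac{F}{8} - \frac{6}{z}\right) = 5 \left(- \frac{6}{z} - \frac{F}{8}\right) = - \frac{30}{z} - \frac{5 F}{8}$)
$- 263 h{\left(\frac{\left(-1 + 1\right) + 12}{6 - 7},-13 \right)} - 451 = - 263 \left(- \frac{30}{\left(\left(-1 + 1\right) + 12\right) \frac{1}{6 - 7}} - - \frac{65}{8}\right) - 451 = - 263 \left(- \frac{30}{\left(0 + 12\right) \frac{1}{-1}} + \frac{65}{8}\right) - 451 = - 263 \left(- \frac{30}{12 \left(-1\right)} + \frac{65}{8}\right) - 451 = - 263 \left(- \frac{30}{-12} + \frac{65}{8}\right) - 451 = - 263 \left(\left(-30\right) \left(- \frac{1}{12}\right) + \frac{65}{8}\right) - 451 = - 263 \left(\frac{5}{2} + \frac{65}{8}\right) - 451 = \left(-263\right) \frac{85}{8} - 451 = - \frac{22355}{8} - 451 = - \frac{25963}{8}$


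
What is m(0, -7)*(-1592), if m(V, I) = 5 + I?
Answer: 3184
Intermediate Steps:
m(0, -7)*(-1592) = (5 - 7)*(-1592) = -2*(-1592) = 3184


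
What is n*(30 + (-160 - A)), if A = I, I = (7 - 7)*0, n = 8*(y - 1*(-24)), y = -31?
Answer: 7280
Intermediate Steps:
n = -56 (n = 8*(-31 - 1*(-24)) = 8*(-31 + 24) = 8*(-7) = -56)
I = 0 (I = 0*0 = 0)
A = 0
n*(30 + (-160 - A)) = -56*(30 + (-160 - 1*0)) = -56*(30 + (-160 + 0)) = -56*(30 - 160) = -56*(-130) = 7280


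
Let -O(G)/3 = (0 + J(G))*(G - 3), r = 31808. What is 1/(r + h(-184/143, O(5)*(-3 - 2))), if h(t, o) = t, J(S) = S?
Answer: 143/4548360 ≈ 3.1440e-5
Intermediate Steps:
O(G) = -3*G*(-3 + G) (O(G) = -3*(0 + G)*(G - 3) = -3*G*(-3 + G))
1/(r + h(-184/143, O(5)*(-3 - 2))) = 1/(31808 - 184/143) = 1/(4548360/143) = 143/4548360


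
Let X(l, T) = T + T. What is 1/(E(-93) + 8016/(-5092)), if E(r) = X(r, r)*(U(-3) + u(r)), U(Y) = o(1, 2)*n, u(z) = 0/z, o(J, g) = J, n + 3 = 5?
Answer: -1273/475560 ≈ -0.0026768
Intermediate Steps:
n = 2 (n = -3 + 5 = 2)
X(l, T) = 2*T
u(z) = 0
U(Y) = 2 (U(Y) = 1*2 = 2)
E(r) = 4*r (E(r) = (2*r)*(2 + 0) = (2*r)*2 = 4*r)
1/(E(-93) + 8016/(-5092)) = 1/(4*(-93) + 8016/(-5092)) = 1/(-372 + 8016*(-1/5092)) = 1/(-372 - 2004/1273) = 1/(-475560/1273) = -1273/475560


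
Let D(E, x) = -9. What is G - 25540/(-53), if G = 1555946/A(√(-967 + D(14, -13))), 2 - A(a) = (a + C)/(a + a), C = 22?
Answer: 17255448316/17543 - 9780232*I*√61/331 ≈ 9.8361e+5 - 2.3077e+5*I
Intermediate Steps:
A(a) = 2 - (22 + a)/(2*a) (A(a) = 2 - (a + 22)/(a + a) = 2 - (22 + a)/(2*a))
G = 1555946/(3/2 + 11*I*√61/244) (G = 1555946/(3/2 - 11/√(-967 - 9)) = 1555946/(3/2 - 11*(-I*√61/244)) = 1555946/(3/2 - (-11)*I*√61/244) = 1555946/(3/2 + 11*I*√61/244) ≈ 9.8313e+5 - 2.3077e+5*I)
G - 25540/(-53) = 6223784*√61/(6*√61 + 11*I) - 25540/(-53) = 6223784*√61/(6*√61 + 11*I) - (-1)*25540/53 = 6223784*√61/(6*√61 + 11*I) - 1*(-25540/53) = 6223784*√61/(6*√61 + 11*I) + 25540/53 = 25540/53 + 6223784*√61/(6*√61 + 11*I)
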